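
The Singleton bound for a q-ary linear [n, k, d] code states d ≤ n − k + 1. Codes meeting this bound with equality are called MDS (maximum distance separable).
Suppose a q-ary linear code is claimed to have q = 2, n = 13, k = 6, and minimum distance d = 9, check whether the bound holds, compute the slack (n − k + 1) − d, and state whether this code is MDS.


Singleton RHS = n − k + 1 = 8, slack = -1, bound violated (no such code; not MDS).

Singleton bound: d ≤ n − k + 1.
Here n = 13, k = 6, so n − k + 1 = 8.
Given d = 9, check d ≤ 8: NO.
Slack = (n − k + 1) − d = -1.
The slack is negative: d = 9 exceeds n − k + 1 = 8 by 1, so the Singleton bound is violated and no linear [13, 6, 9]_2 code can exist. In particular it is not MDS (MDS requires d = n − k + 1 exactly).
Description: the claimed parameters are [13, 6, 9]_2; such a code would be impossible (violates the Singleton bound).


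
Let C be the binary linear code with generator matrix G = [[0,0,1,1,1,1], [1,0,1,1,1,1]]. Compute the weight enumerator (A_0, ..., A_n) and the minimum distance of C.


Weight distribution: A_0 = 1, A_1 = 1, A_4 = 1, A_5 = 1. Minimum distance d = 1.

Enumerate all 2^2 = 4 messages m ∈ F_2^2.
For each, compute codeword c = mG in F_2^6, then tally its weight.
  m = 00 → c = 000000, weight = 0.
  m = 10 → c = 001111, weight = 4.
  m = 01 → c = 101111, weight = 5.
  m = 11 → c = 100000, weight = 1.
Tally weights:
  weight 0: 1 codewords.
  weight 1: 1 codewords.
  weight 4: 1 codewords.
  weight 5: 1 codewords.
Minimum distance d = smallest w > 0 with A_w > 0 = 1.
Sanity: Σ A_w = 4 = 2^2 = 4 ✓.


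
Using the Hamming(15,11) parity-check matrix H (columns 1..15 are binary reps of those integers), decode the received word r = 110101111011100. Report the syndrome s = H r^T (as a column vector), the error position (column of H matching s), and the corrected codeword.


s = (1, 1, 0, 1)^T, error position = 13, corrected codeword c = 110101111011000

Compute s = H r^T mod 2 one row at a time:
  s_1 = 1 + 1 + 0 + 1 + 1 + 1 + 0 + 0 = 5 ≡ 1 (mod 2).
  s_2 = 1 + 0 + 1 + 1 + 1 + 1 + 0 + 0 = 5 ≡ 1 (mod 2).
  s_3 = 1 + 0 + 1 + 1 + 0 + 1 + 0 + 0 = 4 ≡ 0 (mod 2).
  s_4 = 1 + 0 + 0 + 1 + 1 + 1 + 1 + 0 = 5 ≡ 1 (mod 2).
s = (1, 1, 0, 1)^T — this equals column 13 of H (binary 1101), so error is at position 13.
Correct: flip bit 13 of r = 110101111011100 to get c = 110101111011000.


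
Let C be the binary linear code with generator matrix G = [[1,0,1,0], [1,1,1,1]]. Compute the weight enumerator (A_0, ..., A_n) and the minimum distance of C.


Weight distribution: A_0 = 1, A_2 = 2, A_4 = 1. Minimum distance d = 2.

Enumerate all 2^2 = 4 messages m ∈ F_2^2.
For each, compute codeword c = mG in F_2^4, then tally its weight.
  m = 00 → c = 0000, weight = 0.
  m = 10 → c = 1010, weight = 2.
  m = 01 → c = 1111, weight = 4.
  m = 11 → c = 0101, weight = 2.
Tally weights:
  weight 0: 1 codewords.
  weight 2: 2 codewords.
  weight 4: 1 codewords.
Minimum distance d = smallest w > 0 with A_w > 0 = 2.
Sanity: Σ A_w = 4 = 2^2 = 4 ✓.


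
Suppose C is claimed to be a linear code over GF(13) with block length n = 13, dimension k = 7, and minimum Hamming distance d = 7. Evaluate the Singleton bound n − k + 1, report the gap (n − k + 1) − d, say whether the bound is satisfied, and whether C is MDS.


Singleton RHS = n − k + 1 = 7, slack = 0, bound satisfied, MDS.

Singleton bound: d ≤ n − k + 1.
Here n = 13, k = 7, so n − k + 1 = 7.
Given d = 7, check d ≤ 7: YES.
Slack = (n − k + 1) − d = 0.
The code is MDS (slack = 0).
Description: the claimed parameters are [13, 7, 7]_13; such a code would be MDS (meets Singleton bound).


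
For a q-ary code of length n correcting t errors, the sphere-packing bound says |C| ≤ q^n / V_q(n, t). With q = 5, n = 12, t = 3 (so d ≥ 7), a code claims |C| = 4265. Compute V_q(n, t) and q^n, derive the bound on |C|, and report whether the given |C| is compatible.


V_q(n, t) = 15185, q^n = 244140625, Hamming bound = 16077, |C| = 4265 ≤ bound (satisfied).

Step 1: Compute V_q(n, t) = Σ_{j=0}^3 C(n, j) (q−1)^j.
  j = 0: C(12,0)·(4)^0 = 1·1 = 1.
  j = 1: C(12,1)·(4)^1 = 12·4 = 48.
  j = 2: C(12,2)·(4)^2 = 66·16 = 1056.
  j = 3: C(12,3)·(4)^3 = 220·64 = 14080.
  V_q(n, t) = 1 + 48 + 1056 + 14080 = 15185.
Step 2: q^n = 5^12 = 244140625.
Step 3: Hamming bound ⌊q^n / V_q(n,t)⌋ = ⌊244140625/15185⌋ = 16077.
Step 4: Compare |C| = 4265 to 16077: satisfied.
The claimed |C| lies below the Hamming bound.


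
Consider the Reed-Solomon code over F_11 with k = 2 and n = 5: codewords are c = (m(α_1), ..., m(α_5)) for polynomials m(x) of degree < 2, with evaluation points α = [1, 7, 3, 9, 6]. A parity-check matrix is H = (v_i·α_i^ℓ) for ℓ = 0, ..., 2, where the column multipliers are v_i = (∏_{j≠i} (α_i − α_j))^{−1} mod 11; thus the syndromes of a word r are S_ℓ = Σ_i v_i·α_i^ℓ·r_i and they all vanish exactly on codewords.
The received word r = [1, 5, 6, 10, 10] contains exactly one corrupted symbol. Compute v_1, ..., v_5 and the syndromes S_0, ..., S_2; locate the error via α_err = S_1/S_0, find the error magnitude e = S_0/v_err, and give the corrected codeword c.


S = (2, 1, 6), error at position 5, error magnitude e = 2, c = [1, 5, 6, 10, 8].

Step 1: column multipliers v_i = (∏_{j≠i}(α_i − α_j))^{−1} mod 11.
  i = 1 (α = 1): (1−7)(1−3)(1−9)(1−6) = (−6)·(−2)·(−8)·(−5) = 480 ≡ 7, so v_1 = 7^{−1} = 8 (mod 11).
  i = 2 (α = 7): (7−1)(7−3)(7−9)(7−6) = 6·4·(−2)·1 = −48 ≡ 7, so v_2 = 7^{−1} = 8 (mod 11).
  i = 3 (α = 3): (3−1)(3−7)(3−9)(3−6) = 2·(−4)·(−6)·(−3) = −144 ≡ 10, so v_3 = 10^{−1} = 10 (mod 11).
  i = 4 (α = 9): (9−1)(9−7)(9−3)(9−6) = 8·2·6·3 = 288 ≡ 2, so v_4 = 2^{−1} = 6 (mod 11).
  i = 5 (α = 6): (6−1)(6−7)(6−3)(6−9) = 5·(−1)·3·(−3) = 45 ≡ 1, so v_5 = 1^{−1} = 1 (mod 11).
  v = [8, 8, 10, 6, 1].
Step 2: syndromes of r = [1, 5, 6, 10, 10] (all sums mod 11).
  S_0 = Σ v_i r_i = 8·1 + 8·5 + 10·6 + 6·10 + 1·10 = 178 ≡ 2.
  S_1 = Σ v_i α_i r_i = 8·1·1 + 8·7·5 + 10·3·6 + 6·9·10 + 1·6·10 = 1068 ≡ 1.
  α_i^2 mod 11 = [1, 5, 9, 4, 3].
  S_2 = Σ v_i α_i^2 r_i = 8·1·1 + 8·5·5 + 10·9·6 + 6·4·10 + 1·3·10 = 1018 ≡ 6.
  S = (2, 1, 6) ≠ 0, so r is not a codeword (an error is present).
Step 3: locate the error. For a single error e at position i, S_ℓ = v_i·e·α_i^ℓ, so α_err = S_1/S_0.
  S_0^{−1} = 2^{−1} = 6 (mod 11), so α_err = 1·6 = 6 ≡ 6 = α_5. Error position i = 5.
  Consistency check: S_2/S_1 = 6·1 = 6 ≡ 6 = α_err ✓ (single-error assumption holds).
Step 4: error magnitude e = S_0/v_5 = S_0·∏_{j≠5}(α_5 − α_j) = 2·1 = 2 ≡ 2 (mod 11).
Step 5: correct position 5: c_5 = r_5 − e = 10 − 2 ≡ 8 (mod 11). Hence c = [1, 5, 6, 10, 8].
  Check: interpolating c through the α_i gives m(x) = 4 + 8·x (degree < 2) with m(α_i) = c_i for every i, so c is indeed a codeword.


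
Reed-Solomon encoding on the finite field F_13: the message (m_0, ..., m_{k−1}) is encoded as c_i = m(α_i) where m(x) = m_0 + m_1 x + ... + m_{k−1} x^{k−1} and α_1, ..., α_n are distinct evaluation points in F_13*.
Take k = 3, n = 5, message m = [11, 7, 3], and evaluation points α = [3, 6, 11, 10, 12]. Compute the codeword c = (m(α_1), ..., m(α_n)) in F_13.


c = [7, 5, 9, 4, 7]

Message polynomial: m(x) = 11 + 7·x + 3·x^2 (mod 13).
For each evaluation point α_i, compute m(α_i) mod 13:
  α_1 = 3: Horner steps 3 → 3 → 7, so m(3) = 7.
  α_2 = 6: Horner steps 3 → 12 → 5, so m(6) = 5.
  α_3 = 11: Horner steps 3 → 1 → 9, so m(11) = 9.
  α_4 = 10: Horner steps 3 → 11 → 4, so m(10) = 4.
  α_5 = 12: Horner steps 3 → 4 → 7, so m(12) = 7.
Codeword c = [7, 5, 9, 4, 7] ∈ F_13^5.


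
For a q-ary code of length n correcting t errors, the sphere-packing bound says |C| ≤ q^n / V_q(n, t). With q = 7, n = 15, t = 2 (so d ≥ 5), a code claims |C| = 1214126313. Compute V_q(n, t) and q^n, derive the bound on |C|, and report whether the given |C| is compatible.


V_q(n, t) = 3871, q^n = 4747561509943, Hamming bound = 1226443169, |C| = 1214126313 ≤ bound (satisfied).

Step 1: Compute V_q(n, t) = Σ_{j=0}^2 C(n, j) (q−1)^j.
  j = 0: C(15,0)·(6)^0 = 1·1 = 1.
  j = 1: C(15,1)·(6)^1 = 15·6 = 90.
  j = 2: C(15,2)·(6)^2 = 105·36 = 3780.
  V_q(n, t) = 1 + 90 + 3780 = 3871.
Step 2: q^n = 7^15 = 4747561509943.
Step 3: Hamming bound ⌊q^n / V_q(n,t)⌋ = ⌊4747561509943/3871⌋ = 1226443169.
Step 4: Compare |C| = 1214126313 to 1226443169: satisfied.
The claimed |C| lies below the Hamming bound.


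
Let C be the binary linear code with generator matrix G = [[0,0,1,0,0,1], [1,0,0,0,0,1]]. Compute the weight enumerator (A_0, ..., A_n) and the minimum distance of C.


Weight distribution: A_0 = 1, A_2 = 3. Minimum distance d = 2.

Enumerate all 2^2 = 4 messages m ∈ F_2^2.
For each, compute codeword c = mG in F_2^6, then tally its weight.
  m = 00 → c = 000000, weight = 0.
  m = 10 → c = 001001, weight = 2.
  m = 01 → c = 100001, weight = 2.
  m = 11 → c = 101000, weight = 2.
Tally weights:
  weight 0: 1 codewords.
  weight 2: 3 codewords.
Minimum distance d = smallest w > 0 with A_w > 0 = 2.
Sanity: Σ A_w = 4 = 2^2 = 4 ✓.


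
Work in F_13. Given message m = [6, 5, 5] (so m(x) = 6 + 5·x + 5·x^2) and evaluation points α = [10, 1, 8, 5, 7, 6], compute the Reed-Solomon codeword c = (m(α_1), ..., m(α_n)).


c = [10, 3, 2, 0, 0, 8]

Message polynomial: m(x) = 6 + 5·x + 5·x^2 (mod 13).
For each evaluation point α_i, compute m(α_i) mod 13:
  α_1 = 10: Horner steps 5 → 3 → 10, so m(10) = 10.
  α_2 = 1: Horner steps 5 → 10 → 3, so m(1) = 3.
  α_3 = 8: Horner steps 5 → 6 → 2, so m(8) = 2.
  α_4 = 5: Horner steps 5 → 4 → 0, so m(5) = 0.
  α_5 = 7: Horner steps 5 → 1 → 0, so m(7) = 0.
  α_6 = 6: Horner steps 5 → 9 → 8, so m(6) = 8.
Codeword c = [10, 3, 2, 0, 0, 8] ∈ F_13^6.


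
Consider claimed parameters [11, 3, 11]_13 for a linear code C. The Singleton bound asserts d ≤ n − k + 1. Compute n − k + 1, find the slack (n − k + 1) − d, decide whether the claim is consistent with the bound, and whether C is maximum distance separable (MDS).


Singleton RHS = n − k + 1 = 9, slack = -2, bound violated (no such code; not MDS).

Singleton bound: d ≤ n − k + 1.
Here n = 11, k = 3, so n − k + 1 = 9.
Given d = 11, check d ≤ 9: NO.
Slack = (n − k + 1) − d = -2.
The slack is negative: d = 11 exceeds n − k + 1 = 9 by 2, so the Singleton bound is violated and no linear [11, 3, 11]_13 code can exist. In particular it is not MDS (MDS requires d = n − k + 1 exactly).
Description: the claimed parameters are [11, 3, 11]_13; such a code would be impossible (violates the Singleton bound).


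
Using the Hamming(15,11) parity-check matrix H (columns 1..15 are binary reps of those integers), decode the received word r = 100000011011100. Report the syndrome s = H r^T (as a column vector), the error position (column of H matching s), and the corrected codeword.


s = (1, 0, 1, 0)^T, error position = 10, corrected codeword c = 100000011111100

Compute s = H r^T mod 2 one row at a time:
  s_1 = 1 + 1 + 0 + 1 + 1 + 1 + 0 + 0 = 5 ≡ 1 (mod 2).
  s_2 = 0 + 0 + 0 + 0 + 1 + 1 + 0 + 0 = 2 ≡ 0 (mod 2).
  s_3 = 0 + 0 + 0 + 0 + 0 + 1 + 0 + 0 = 1 ≡ 1 (mod 2).
  s_4 = 1 + 0 + 0 + 0 + 1 + 1 + 1 + 0 = 4 ≡ 0 (mod 2).
s = (1, 0, 1, 0)^T — this equals column 10 of H (binary 1010), so error is at position 10.
Correct: flip bit 10 of r = 100000011011100 to get c = 100000011111100.


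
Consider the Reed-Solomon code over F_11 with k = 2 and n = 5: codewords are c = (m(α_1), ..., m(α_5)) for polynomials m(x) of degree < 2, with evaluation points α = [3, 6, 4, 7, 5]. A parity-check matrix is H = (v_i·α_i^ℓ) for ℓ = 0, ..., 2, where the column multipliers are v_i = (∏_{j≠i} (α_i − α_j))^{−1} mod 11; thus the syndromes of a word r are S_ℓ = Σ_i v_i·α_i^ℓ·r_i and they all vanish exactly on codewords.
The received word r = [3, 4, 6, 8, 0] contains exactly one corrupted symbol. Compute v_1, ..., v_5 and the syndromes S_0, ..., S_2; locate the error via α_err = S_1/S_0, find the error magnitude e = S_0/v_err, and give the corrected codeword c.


S = (2, 8, 10), error at position 3, error magnitude e = 10, c = [3, 4, 7, 8, 0].

Step 1: column multipliers v_i = (∏_{j≠i}(α_i − α_j))^{−1} mod 11.
  i = 1 (α = 3): (3−6)(3−4)(3−7)(3−5) = (−3)·(−1)·(−4)·(−2) = 24 ≡ 2, so v_1 = 2^{−1} = 6 (mod 11).
  i = 2 (α = 6): (6−3)(6−4)(6−7)(6−5) = 3·2·(−1)·1 = −6 ≡ 5, so v_2 = 5^{−1} = 9 (mod 11).
  i = 3 (α = 4): (4−3)(4−6)(4−7)(4−5) = 1·(−2)·(−3)·(−1) = −6 ≡ 5, so v_3 = 5^{−1} = 9 (mod 11).
  i = 4 (α = 7): (7−3)(7−6)(7−4)(7−5) = 4·1·3·2 = 24 ≡ 2, so v_4 = 2^{−1} = 6 (mod 11).
  i = 5 (α = 5): (5−3)(5−6)(5−4)(5−7) = 2·(−1)·1·(−2) = 4 ≡ 4, so v_5 = 4^{−1} = 3 (mod 11).
  v = [6, 9, 9, 6, 3].
Step 2: syndromes of r = [3, 4, 6, 8, 0] (all sums mod 11).
  S_0 = Σ v_i r_i = 6·3 + 9·4 + 9·6 + 6·8 + 3·0 = 156 ≡ 2.
  S_1 = Σ v_i α_i r_i = 6·3·3 + 9·6·4 + 9·4·6 + 6·7·8 + 3·5·0 = 822 ≡ 8.
  α_i^2 mod 11 = [9, 3, 5, 5, 3].
  S_2 = Σ v_i α_i^2 r_i = 6·9·3 + 9·3·4 + 9·5·6 + 6·5·8 + 3·3·0 = 780 ≡ 10.
  S = (2, 8, 10) ≠ 0, so r is not a codeword (an error is present).
Step 3: locate the error. For a single error e at position i, S_ℓ = v_i·e·α_i^ℓ, so α_err = S_1/S_0.
  S_0^{−1} = 2^{−1} = 6 (mod 11), so α_err = 8·6 = 48 ≡ 4 = α_3. Error position i = 3.
  Consistency check: S_2/S_1 = 10·7 = 70 ≡ 4 = α_err ✓ (single-error assumption holds).
Step 4: error magnitude e = S_0/v_3 = S_0·∏_{j≠3}(α_3 − α_j) = 2·5 = 10 ≡ 10 (mod 11).
Step 5: correct position 3: c_3 = r_3 − e = 6 − 10 ≡ 7 (mod 11). Hence c = [3, 4, 7, 8, 0].
  Check: interpolating c through the α_i gives m(x) = 2 + 4·x (degree < 2) with m(α_i) = c_i for every i, so c is indeed a codeword.


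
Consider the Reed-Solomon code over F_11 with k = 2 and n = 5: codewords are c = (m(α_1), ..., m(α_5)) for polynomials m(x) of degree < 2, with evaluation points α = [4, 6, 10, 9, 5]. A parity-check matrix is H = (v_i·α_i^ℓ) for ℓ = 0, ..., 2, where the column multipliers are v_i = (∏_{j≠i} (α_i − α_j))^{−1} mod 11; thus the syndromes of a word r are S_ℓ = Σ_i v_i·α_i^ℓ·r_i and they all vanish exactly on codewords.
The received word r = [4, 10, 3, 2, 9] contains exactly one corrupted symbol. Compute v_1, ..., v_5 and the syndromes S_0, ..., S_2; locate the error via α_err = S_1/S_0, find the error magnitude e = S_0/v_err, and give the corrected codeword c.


S = (8, 10, 7), error at position 1, error magnitude e = 7, c = [8, 10, 3, 2, 9].

Step 1: column multipliers v_i = (∏_{j≠i}(α_i − α_j))^{−1} mod 11.
  i = 1 (α = 4): (4−6)(4−10)(4−9)(4−5) = (−2)·(−6)·(−5)·(−1) = 60 ≡ 5, so v_1 = 5^{−1} = 9 (mod 11).
  i = 2 (α = 6): (6−4)(6−10)(6−9)(6−5) = 2·(−4)·(−3)·1 = 24 ≡ 2, so v_2 = 2^{−1} = 6 (mod 11).
  i = 3 (α = 10): (10−4)(10−6)(10−9)(10−5) = 6·4·1·5 = 120 ≡ 10, so v_3 = 10^{−1} = 10 (mod 11).
  i = 4 (α = 9): (9−4)(9−6)(9−10)(9−5) = 5·3·(−1)·4 = −60 ≡ 6, so v_4 = 6^{−1} = 2 (mod 11).
  i = 5 (α = 5): (5−4)(5−6)(5−10)(5−9) = 1·(−1)·(−5)·(−4) = −20 ≡ 2, so v_5 = 2^{−1} = 6 (mod 11).
  v = [9, 6, 10, 2, 6].
Step 2: syndromes of r = [4, 10, 3, 2, 9] (all sums mod 11).
  S_0 = Σ v_i r_i = 9·4 + 6·10 + 10·3 + 2·2 + 6·9 = 184 ≡ 8.
  S_1 = Σ v_i α_i r_i = 9·4·4 + 6·6·10 + 10·10·3 + 2·9·2 + 6·5·9 = 1110 ≡ 10.
  α_i^2 mod 11 = [5, 3, 1, 4, 3].
  S_2 = Σ v_i α_i^2 r_i = 9·5·4 + 6·3·10 + 10·1·3 + 2·4·2 + 6·3·9 = 568 ≡ 7.
  S = (8, 10, 7) ≠ 0, so r is not a codeword (an error is present).
Step 3: locate the error. For a single error e at position i, S_ℓ = v_i·e·α_i^ℓ, so α_err = S_1/S_0.
  S_0^{−1} = 8^{−1} = 7 (mod 11), so α_err = 10·7 = 70 ≡ 4 = α_1. Error position i = 1.
  Consistency check: S_2/S_1 = 7·10 = 70 ≡ 4 = α_err ✓ (single-error assumption holds).
Step 4: error magnitude e = S_0/v_1 = S_0·∏_{j≠1}(α_1 − α_j) = 8·5 = 40 ≡ 7 (mod 11).
Step 5: correct position 1: c_1 = r_1 − e = 4 − 7 ≡ 8 (mod 11). Hence c = [8, 10, 3, 2, 9].
  Check: interpolating c through the α_i gives m(x) = 4 + 1·x (degree < 2) with m(α_i) = c_i for every i, so c is indeed a codeword.


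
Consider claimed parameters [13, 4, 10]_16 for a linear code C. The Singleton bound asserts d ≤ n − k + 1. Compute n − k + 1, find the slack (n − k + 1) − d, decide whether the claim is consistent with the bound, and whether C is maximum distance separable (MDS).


Singleton RHS = n − k + 1 = 10, slack = 0, bound satisfied, MDS.

Singleton bound: d ≤ n − k + 1.
Here n = 13, k = 4, so n − k + 1 = 10.
Given d = 10, check d ≤ 10: YES.
Slack = (n − k + 1) − d = 0.
The code is MDS (slack = 0).
Description: the claimed parameters are [13, 4, 10]_16; such a code would be MDS (meets Singleton bound).


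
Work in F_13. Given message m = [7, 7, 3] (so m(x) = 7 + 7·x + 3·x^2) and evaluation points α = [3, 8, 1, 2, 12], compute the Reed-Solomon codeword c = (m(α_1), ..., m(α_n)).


c = [3, 8, 4, 7, 3]

Message polynomial: m(x) = 7 + 7·x + 3·x^2 (mod 13).
For each evaluation point α_i, compute m(α_i) mod 13:
  α_1 = 3: Horner steps 3 → 3 → 3, so m(3) = 3.
  α_2 = 8: Horner steps 3 → 5 → 8, so m(8) = 8.
  α_3 = 1: Horner steps 3 → 10 → 4, so m(1) = 4.
  α_4 = 2: Horner steps 3 → 0 → 7, so m(2) = 7.
  α_5 = 12: Horner steps 3 → 4 → 3, so m(12) = 3.
Codeword c = [3, 8, 4, 7, 3] ∈ F_13^5.


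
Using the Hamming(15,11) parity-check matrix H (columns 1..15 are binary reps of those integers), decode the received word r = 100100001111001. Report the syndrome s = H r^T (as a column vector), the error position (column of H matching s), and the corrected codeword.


s = (1, 1, 1, 0)^T, error position = 14, corrected codeword c = 100100001111011

Compute s = H r^T mod 2 one row at a time:
  s_1 = 0 + 1 + 1 + 1 + 1 + 0 + 0 + 1 = 5 ≡ 1 (mod 2).
  s_2 = 1 + 0 + 0 + 0 + 1 + 0 + 0 + 1 = 3 ≡ 1 (mod 2).
  s_3 = 0 + 0 + 0 + 0 + 1 + 1 + 0 + 1 = 3 ≡ 1 (mod 2).
  s_4 = 1 + 0 + 0 + 0 + 1 + 1 + 0 + 1 = 4 ≡ 0 (mod 2).
s = (1, 1, 1, 0)^T — this equals column 14 of H (binary 1110), so error is at position 14.
Correct: flip bit 14 of r = 100100001111001 to get c = 100100001111011.


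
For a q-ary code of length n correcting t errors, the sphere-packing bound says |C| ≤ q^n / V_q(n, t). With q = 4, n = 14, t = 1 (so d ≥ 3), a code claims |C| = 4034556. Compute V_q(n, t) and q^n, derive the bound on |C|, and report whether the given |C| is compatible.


V_q(n, t) = 43, q^n = 268435456, Hamming bound = 6242685, |C| = 4034556 ≤ bound (satisfied).

Step 1: Compute V_q(n, t) = Σ_{j=0}^1 C(n, j) (q−1)^j.
  j = 0: C(14,0)·(3)^0 = 1·1 = 1.
  j = 1: C(14,1)·(3)^1 = 14·3 = 42.
  V_q(n, t) = 1 + 42 = 43.
Step 2: q^n = 4^14 = 268435456.
Step 3: Hamming bound ⌊q^n / V_q(n,t)⌋ = ⌊268435456/43⌋ = 6242685.
Step 4: Compare |C| = 4034556 to 6242685: satisfied.
The claimed |C| lies below the Hamming bound.


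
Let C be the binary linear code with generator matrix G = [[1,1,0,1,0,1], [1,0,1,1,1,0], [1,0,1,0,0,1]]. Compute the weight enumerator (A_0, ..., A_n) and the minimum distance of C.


Weight distribution: A_0 = 1, A_3 = 4, A_4 = 3. Minimum distance d = 3.

Enumerate all 2^3 = 8 messages m ∈ F_2^3.
For each, compute codeword c = mG in F_2^6, then tally its weight.
  m = 000 → c = 000000, weight = 0.
  m = 100 → c = 110101, weight = 4.
  m = 010 → c = 101110, weight = 4.
  m = 110 → c = 011011, weight = 4.
  m = 001 → c = 101001, weight = 3.
  m = 101 → c = 011100, weight = 3.
  m = 011 → c = 000111, weight = 3.
  m = 111 → c = 110010, weight = 3.
Tally weights:
  weight 0: 1 codewords.
  weight 3: 4 codewords.
  weight 4: 3 codewords.
Minimum distance d = smallest w > 0 with A_w > 0 = 3.
Sanity: Σ A_w = 8 = 2^3 = 8 ✓.


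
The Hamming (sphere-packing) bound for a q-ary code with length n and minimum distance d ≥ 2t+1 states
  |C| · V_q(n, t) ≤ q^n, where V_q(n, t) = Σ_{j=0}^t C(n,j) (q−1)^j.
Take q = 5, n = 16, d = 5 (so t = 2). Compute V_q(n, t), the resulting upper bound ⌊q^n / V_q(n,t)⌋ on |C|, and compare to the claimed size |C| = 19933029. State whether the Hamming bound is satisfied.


V_q(n, t) = 1985, q^n = 152587890625, Hamming bound = 76870473, |C| = 19933029 ≤ bound (satisfied).

Step 1: Compute V_q(n, t) = Σ_{j=0}^2 C(n, j) (q−1)^j.
  j = 0: C(16,0)·(4)^0 = 1·1 = 1.
  j = 1: C(16,1)·(4)^1 = 16·4 = 64.
  j = 2: C(16,2)·(4)^2 = 120·16 = 1920.
  V_q(n, t) = 1 + 64 + 1920 = 1985.
Step 2: q^n = 5^16 = 152587890625.
Step 3: Hamming bound ⌊q^n / V_q(n,t)⌋ = ⌊152587890625/1985⌋ = 76870473.
Step 4: Compare |C| = 19933029 to 76870473: satisfied.
The claimed |C| lies below the Hamming bound.


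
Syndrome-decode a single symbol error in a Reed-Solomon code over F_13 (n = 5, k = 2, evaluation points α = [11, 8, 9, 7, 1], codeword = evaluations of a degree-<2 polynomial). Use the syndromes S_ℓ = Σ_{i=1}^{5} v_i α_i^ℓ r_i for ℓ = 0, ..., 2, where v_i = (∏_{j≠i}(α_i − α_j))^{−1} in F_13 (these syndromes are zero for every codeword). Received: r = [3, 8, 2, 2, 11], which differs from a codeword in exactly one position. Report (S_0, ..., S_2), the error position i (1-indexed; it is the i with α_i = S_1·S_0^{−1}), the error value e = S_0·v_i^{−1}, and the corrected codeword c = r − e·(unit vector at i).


S = (10, 5, 9), error at position 4, error magnitude e = 1, c = [3, 8, 2, 1, 11].

Step 1: column multipliers v_i = (∏_{j≠i}(α_i − α_j))^{−1} mod 13.
  i = 1 (α = 11): (11−8)(11−9)(11−7)(11−1) = 3·2·4·10 = 240 ≡ 6, so v_1 = 6^{−1} = 11 (mod 13).
  i = 2 (α = 8): (8−11)(8−9)(8−7)(8−1) = (−3)·(−1)·1·7 = 21 ≡ 8, so v_2 = 8^{−1} = 5 (mod 13).
  i = 3 (α = 9): (9−11)(9−8)(9−7)(9−1) = (−2)·1·2·8 = −32 ≡ 7, so v_3 = 7^{−1} = 2 (mod 13).
  i = 4 (α = 7): (7−11)(7−8)(7−9)(7−1) = (−4)·(−1)·(−2)·6 = −48 ≡ 4, so v_4 = 4^{−1} = 10 (mod 13).
  i = 5 (α = 1): (1−11)(1−8)(1−9)(1−7) = (−10)·(−7)·(−8)·(−6) = 3360 ≡ 6, so v_5 = 6^{−1} = 11 (mod 13).
  v = [11, 5, 2, 10, 11].
Step 2: syndromes of r = [3, 8, 2, 2, 11] (all sums mod 13).
  S_0 = Σ v_i r_i = 11·3 + 5·8 + 2·2 + 10·2 + 11·11 = 218 ≡ 10.
  S_1 = Σ v_i α_i r_i = 11·11·3 + 5·8·8 + 2·9·2 + 10·7·2 + 11·1·11 = 980 ≡ 5.
  α_i^2 mod 13 = [4, 12, 3, 10, 1].
  S_2 = Σ v_i α_i^2 r_i = 11·4·3 + 5·12·8 + 2·3·2 + 10·10·2 + 11·1·11 = 945 ≡ 9.
  S = (10, 5, 9) ≠ 0, so r is not a codeword (an error is present).
Step 3: locate the error. For a single error e at position i, S_ℓ = v_i·e·α_i^ℓ, so α_err = S_1/S_0.
  S_0^{−1} = 10^{−1} = 4 (mod 13), so α_err = 5·4 = 20 ≡ 7 = α_4. Error position i = 4.
  Consistency check: S_2/S_1 = 9·8 = 72 ≡ 7 = α_err ✓ (single-error assumption holds).
Step 4: error magnitude e = S_0/v_4 = S_0·∏_{j≠4}(α_4 − α_j) = 10·4 = 40 ≡ 1 (mod 13).
Step 5: correct position 4: c_4 = r_4 − e = 2 − 1 ≡ 1 (mod 13). Hence c = [3, 8, 2, 1, 11].
  Check: interpolating c through the α_i gives m(x) = 4 + 7·x (degree < 2) with m(α_i) = c_i for every i, so c is indeed a codeword.


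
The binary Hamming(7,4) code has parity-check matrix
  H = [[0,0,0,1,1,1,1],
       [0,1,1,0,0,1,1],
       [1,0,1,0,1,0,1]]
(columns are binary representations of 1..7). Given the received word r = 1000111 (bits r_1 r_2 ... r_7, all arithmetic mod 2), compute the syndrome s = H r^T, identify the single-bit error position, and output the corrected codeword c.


s = (1, 0, 1)^T, error position = 5, corrected codeword c = 1000011

Compute s = H r^T mod 2 one row at a time:
  s_1 = 0 + 1 + 1 + 1 = 3 ≡ 1 (mod 2).
  s_2 = 0 + 0 + 1 + 1 = 2 ≡ 0 (mod 2).
  s_3 = 1 + 0 + 1 + 1 = 3 ≡ 1 (mod 2).
s = (1, 0, 1)^T — this equals column 5 of H (binary 101), so error is at position 5.
Correct: flip bit 5 of r = 1000111 to get c = 1000011.


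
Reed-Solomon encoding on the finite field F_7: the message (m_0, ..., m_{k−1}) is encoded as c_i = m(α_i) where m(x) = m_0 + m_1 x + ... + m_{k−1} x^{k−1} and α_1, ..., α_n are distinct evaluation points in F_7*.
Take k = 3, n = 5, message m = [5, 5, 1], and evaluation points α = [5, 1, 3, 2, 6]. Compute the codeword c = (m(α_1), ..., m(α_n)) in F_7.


c = [6, 4, 1, 5, 1]

Message polynomial: m(x) = 5 + 5·x + 1·x^2 (mod 7).
For each evaluation point α_i, compute m(α_i) mod 7:
  α_1 = 5: Horner steps 1 → 3 → 6, so m(5) = 6.
  α_2 = 1: Horner steps 1 → 6 → 4, so m(1) = 4.
  α_3 = 3: Horner steps 1 → 1 → 1, so m(3) = 1.
  α_4 = 2: Horner steps 1 → 0 → 5, so m(2) = 5.
  α_5 = 6: Horner steps 1 → 4 → 1, so m(6) = 1.
Codeword c = [6, 4, 1, 5, 1] ∈ F_7^5.


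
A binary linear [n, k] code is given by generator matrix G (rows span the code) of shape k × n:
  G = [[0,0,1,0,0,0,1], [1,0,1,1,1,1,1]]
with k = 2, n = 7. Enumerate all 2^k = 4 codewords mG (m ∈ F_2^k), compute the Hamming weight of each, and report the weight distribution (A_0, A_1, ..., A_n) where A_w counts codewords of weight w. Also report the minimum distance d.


Weight distribution: A_0 = 1, A_2 = 1, A_4 = 1, A_6 = 1. Minimum distance d = 2.

Enumerate all 2^2 = 4 messages m ∈ F_2^2.
For each, compute codeword c = mG in F_2^7, then tally its weight.
  m = 00 → c = 0000000, weight = 0.
  m = 10 → c = 0010001, weight = 2.
  m = 01 → c = 1011111, weight = 6.
  m = 11 → c = 1001110, weight = 4.
Tally weights:
  weight 0: 1 codewords.
  weight 2: 1 codewords.
  weight 4: 1 codewords.
  weight 6: 1 codewords.
Minimum distance d = smallest w > 0 with A_w > 0 = 2.
Sanity: Σ A_w = 4 = 2^2 = 4 ✓.


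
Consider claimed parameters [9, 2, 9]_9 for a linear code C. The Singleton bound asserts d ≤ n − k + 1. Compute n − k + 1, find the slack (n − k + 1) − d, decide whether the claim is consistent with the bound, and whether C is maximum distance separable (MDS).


Singleton RHS = n − k + 1 = 8, slack = -1, bound violated (no such code; not MDS).

Singleton bound: d ≤ n − k + 1.
Here n = 9, k = 2, so n − k + 1 = 8.
Given d = 9, check d ≤ 8: NO.
Slack = (n − k + 1) − d = -1.
The slack is negative: d = 9 exceeds n − k + 1 = 8 by 1, so the Singleton bound is violated and no linear [9, 2, 9]_9 code can exist. In particular it is not MDS (MDS requires d = n − k + 1 exactly).
Description: the claimed parameters are [9, 2, 9]_9; such a code would be impossible (violates the Singleton bound).


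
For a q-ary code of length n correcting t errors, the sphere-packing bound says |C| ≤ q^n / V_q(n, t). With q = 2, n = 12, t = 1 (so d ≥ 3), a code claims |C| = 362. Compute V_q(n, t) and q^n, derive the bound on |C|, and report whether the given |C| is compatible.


V_q(n, t) = 13, q^n = 4096, Hamming bound = 315, |C| = 362 > bound (violated).

Step 1: Compute V_q(n, t) = Σ_{j=0}^1 C(n, j) (q−1)^j.
  j = 0: C(12,0)·(1)^0 = 1·1 = 1.
  j = 1: C(12,1)·(1)^1 = 12·1 = 12.
  V_q(n, t) = 1 + 12 = 13.
Step 2: q^n = 2^12 = 4096.
Step 3: Hamming bound ⌊q^n / V_q(n,t)⌋ = ⌊4096/13⌋ = 315.
Step 4: Compare |C| = 362 to 315: violated.
The claimed |C| lies above the Hamming bound, so no 2-ary code of length 12 with d ≥ 3 can have 362 codewords.


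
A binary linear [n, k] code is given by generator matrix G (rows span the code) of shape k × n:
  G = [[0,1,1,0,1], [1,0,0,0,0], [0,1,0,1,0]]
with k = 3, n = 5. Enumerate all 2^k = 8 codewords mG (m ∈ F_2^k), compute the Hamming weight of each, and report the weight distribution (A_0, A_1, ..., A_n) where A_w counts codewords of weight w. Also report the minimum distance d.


Weight distribution: A_0 = 1, A_1 = 1, A_2 = 1, A_3 = 3, A_4 = 2. Minimum distance d = 1.

Enumerate all 2^3 = 8 messages m ∈ F_2^3.
For each, compute codeword c = mG in F_2^5, then tally its weight.
  m = 000 → c = 00000, weight = 0.
  m = 100 → c = 01101, weight = 3.
  m = 010 → c = 10000, weight = 1.
  m = 110 → c = 11101, weight = 4.
  m = 001 → c = 01010, weight = 2.
  m = 101 → c = 00111, weight = 3.
  m = 011 → c = 11010, weight = 3.
  m = 111 → c = 10111, weight = 4.
Tally weights:
  weight 0: 1 codewords.
  weight 1: 1 codewords.
  weight 2: 1 codewords.
  weight 3: 3 codewords.
  weight 4: 2 codewords.
Minimum distance d = smallest w > 0 with A_w > 0 = 1.
Sanity: Σ A_w = 8 = 2^3 = 8 ✓.


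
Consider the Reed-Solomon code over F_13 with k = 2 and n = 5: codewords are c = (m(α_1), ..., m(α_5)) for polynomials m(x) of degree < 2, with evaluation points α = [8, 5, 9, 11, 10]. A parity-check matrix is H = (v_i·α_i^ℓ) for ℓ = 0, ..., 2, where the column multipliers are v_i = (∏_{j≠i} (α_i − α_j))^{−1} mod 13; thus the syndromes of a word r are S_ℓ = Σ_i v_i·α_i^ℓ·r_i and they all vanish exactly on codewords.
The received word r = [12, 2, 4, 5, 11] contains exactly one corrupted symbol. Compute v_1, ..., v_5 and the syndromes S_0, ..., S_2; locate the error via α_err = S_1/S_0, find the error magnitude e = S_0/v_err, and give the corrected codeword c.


S = (10, 2, 3), error at position 1, error magnitude e = 2, c = [10, 2, 4, 5, 11].

Step 1: column multipliers v_i = (∏_{j≠i}(α_i − α_j))^{−1} mod 13.
  i = 1 (α = 8): (8−5)(8−9)(8−11)(8−10) = 3·(−1)·(−3)·(−2) = −18 ≡ 8, so v_1 = 8^{−1} = 5 (mod 13).
  i = 2 (α = 5): (5−8)(5−9)(5−11)(5−10) = (−3)·(−4)·(−6)·(−5) = 360 ≡ 9, so v_2 = 9^{−1} = 3 (mod 13).
  i = 3 (α = 9): (9−8)(9−5)(9−11)(9−10) = 1·4·(−2)·(−1) = 8 ≡ 8, so v_3 = 8^{−1} = 5 (mod 13).
  i = 4 (α = 11): (11−8)(11−5)(11−9)(11−10) = 3·6·2·1 = 36 ≡ 10, so v_4 = 10^{−1} = 4 (mod 13).
  i = 5 (α = 10): (10−8)(10−5)(10−9)(10−11) = 2·5·1·(−1) = −10 ≡ 3, so v_5 = 3^{−1} = 9 (mod 13).
  v = [5, 3, 5, 4, 9].
Step 2: syndromes of r = [12, 2, 4, 5, 11] (all sums mod 13).
  S_0 = Σ v_i r_i = 5·12 + 3·2 + 5·4 + 4·5 + 9·11 = 205 ≡ 10.
  S_1 = Σ v_i α_i r_i = 5·8·12 + 3·5·2 + 5·9·4 + 4·11·5 + 9·10·11 = 1900 ≡ 2.
  α_i^2 mod 13 = [12, 12, 3, 4, 9].
  S_2 = Σ v_i α_i^2 r_i = 5·12·12 + 3·12·2 + 5·3·4 + 4·4·5 + 9·9·11 = 1823 ≡ 3.
  S = (10, 2, 3) ≠ 0, so r is not a codeword (an error is present).
Step 3: locate the error. For a single error e at position i, S_ℓ = v_i·e·α_i^ℓ, so α_err = S_1/S_0.
  S_0^{−1} = 10^{−1} = 4 (mod 13), so α_err = 2·4 = 8 ≡ 8 = α_1. Error position i = 1.
  Consistency check: S_2/S_1 = 3·7 = 21 ≡ 8 = α_err ✓ (single-error assumption holds).
Step 4: error magnitude e = S_0/v_1 = S_0·∏_{j≠1}(α_1 − α_j) = 10·8 = 80 ≡ 2 (mod 13).
Step 5: correct position 1: c_1 = r_1 − e = 12 − 2 ≡ 10 (mod 13). Hence c = [10, 2, 4, 5, 11].
  Check: interpolating c through the α_i gives m(x) = 6 + 7·x (degree < 2) with m(α_i) = c_i for every i, so c is indeed a codeword.


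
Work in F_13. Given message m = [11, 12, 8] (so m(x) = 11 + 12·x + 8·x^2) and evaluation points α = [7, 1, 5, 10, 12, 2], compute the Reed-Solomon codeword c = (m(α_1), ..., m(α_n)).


c = [6, 5, 11, 8, 7, 2]

Message polynomial: m(x) = 11 + 12·x + 8·x^2 (mod 13).
For each evaluation point α_i, compute m(α_i) mod 13:
  α_1 = 7: Horner steps 8 → 3 → 6, so m(7) = 6.
  α_2 = 1: Horner steps 8 → 7 → 5, so m(1) = 5.
  α_3 = 5: Horner steps 8 → 0 → 11, so m(5) = 11.
  α_4 = 10: Horner steps 8 → 1 → 8, so m(10) = 8.
  α_5 = 12: Horner steps 8 → 4 → 7, so m(12) = 7.
  α_6 = 2: Horner steps 8 → 2 → 2, so m(2) = 2.
Codeword c = [6, 5, 11, 8, 7, 2] ∈ F_13^6.


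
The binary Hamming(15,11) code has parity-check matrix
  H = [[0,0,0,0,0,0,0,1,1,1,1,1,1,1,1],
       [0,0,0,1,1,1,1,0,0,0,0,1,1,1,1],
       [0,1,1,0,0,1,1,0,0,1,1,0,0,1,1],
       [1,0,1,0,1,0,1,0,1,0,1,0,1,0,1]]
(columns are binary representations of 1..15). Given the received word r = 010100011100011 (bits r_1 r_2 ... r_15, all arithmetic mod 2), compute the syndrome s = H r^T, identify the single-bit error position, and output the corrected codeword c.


s = (1, 1, 0, 0)^T, error position = 12, corrected codeword c = 010100011101011

Compute s = H r^T mod 2 one row at a time:
  s_1 = 1 + 1 + 1 + 0 + 0 + 0 + 1 + 1 = 5 ≡ 1 (mod 2).
  s_2 = 1 + 0 + 0 + 0 + 0 + 0 + 1 + 1 = 3 ≡ 1 (mod 2).
  s_3 = 1 + 0 + 0 + 0 + 1 + 0 + 1 + 1 = 4 ≡ 0 (mod 2).
  s_4 = 0 + 0 + 0 + 0 + 1 + 0 + 0 + 1 = 2 ≡ 0 (mod 2).
s = (1, 1, 0, 0)^T — this equals column 12 of H (binary 1100), so error is at position 12.
Correct: flip bit 12 of r = 010100011100011 to get c = 010100011101011.


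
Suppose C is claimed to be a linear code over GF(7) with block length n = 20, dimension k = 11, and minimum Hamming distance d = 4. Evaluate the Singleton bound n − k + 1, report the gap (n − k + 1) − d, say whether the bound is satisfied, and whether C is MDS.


Singleton RHS = n − k + 1 = 10, slack = 6, bound satisfied, not MDS.

Singleton bound: d ≤ n − k + 1.
Here n = 20, k = 11, so n − k + 1 = 10.
Given d = 4, check d ≤ 10: YES.
Slack = (n − k + 1) − d = 6.
The code is NOT MDS (slack = 6 > 0).
Description: the claimed parameters are [20, 11, 4]_7; such a code would be non-MDS.


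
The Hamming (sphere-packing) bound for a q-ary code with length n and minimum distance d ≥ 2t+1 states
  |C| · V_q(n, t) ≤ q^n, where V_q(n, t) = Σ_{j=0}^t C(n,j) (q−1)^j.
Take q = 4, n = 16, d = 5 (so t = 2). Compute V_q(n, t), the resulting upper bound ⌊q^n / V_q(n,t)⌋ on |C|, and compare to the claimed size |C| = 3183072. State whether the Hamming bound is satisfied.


V_q(n, t) = 1129, q^n = 4294967296, Hamming bound = 3804222, |C| = 3183072 ≤ bound (satisfied).

Step 1: Compute V_q(n, t) = Σ_{j=0}^2 C(n, j) (q−1)^j.
  j = 0: C(16,0)·(3)^0 = 1·1 = 1.
  j = 1: C(16,1)·(3)^1 = 16·3 = 48.
  j = 2: C(16,2)·(3)^2 = 120·9 = 1080.
  V_q(n, t) = 1 + 48 + 1080 = 1129.
Step 2: q^n = 4^16 = 4294967296.
Step 3: Hamming bound ⌊q^n / V_q(n,t)⌋ = ⌊4294967296/1129⌋ = 3804222.
Step 4: Compare |C| = 3183072 to 3804222: satisfied.
The claimed |C| lies below the Hamming bound.


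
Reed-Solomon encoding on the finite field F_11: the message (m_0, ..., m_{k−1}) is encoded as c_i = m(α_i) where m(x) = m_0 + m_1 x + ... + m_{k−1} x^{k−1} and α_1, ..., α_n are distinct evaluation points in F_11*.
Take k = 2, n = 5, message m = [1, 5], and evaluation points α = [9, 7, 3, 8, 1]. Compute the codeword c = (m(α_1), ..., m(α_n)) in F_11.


c = [2, 3, 5, 8, 6]

Message polynomial: m(x) = 1 + 5·x (mod 11).
For each evaluation point α_i, compute m(α_i) mod 11:
  α_1 = 9: Horner steps 5 → 2, so m(9) = 2.
  α_2 = 7: Horner steps 5 → 3, so m(7) = 3.
  α_3 = 3: Horner steps 5 → 5, so m(3) = 5.
  α_4 = 8: Horner steps 5 → 8, so m(8) = 8.
  α_5 = 1: Horner steps 5 → 6, so m(1) = 6.
Codeword c = [2, 3, 5, 8, 6] ∈ F_11^5.


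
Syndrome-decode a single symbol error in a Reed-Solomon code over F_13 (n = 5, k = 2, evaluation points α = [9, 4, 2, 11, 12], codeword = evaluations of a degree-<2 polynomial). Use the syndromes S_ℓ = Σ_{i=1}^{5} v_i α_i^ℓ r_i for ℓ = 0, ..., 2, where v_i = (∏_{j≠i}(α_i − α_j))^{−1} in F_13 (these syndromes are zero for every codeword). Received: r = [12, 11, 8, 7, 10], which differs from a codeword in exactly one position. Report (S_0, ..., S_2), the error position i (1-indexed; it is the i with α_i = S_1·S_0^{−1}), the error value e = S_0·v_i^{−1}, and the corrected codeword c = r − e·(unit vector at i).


S = (11, 4, 5), error at position 4, error magnitude e = 5, c = [12, 11, 8, 2, 10].

Step 1: column multipliers v_i = (∏_{j≠i}(α_i − α_j))^{−1} mod 13.
  i = 1 (α = 9): (9−4)(9−2)(9−11)(9−12) = 5·7·(−2)·(−3) = 210 ≡ 2, so v_1 = 2^{−1} = 7 (mod 13).
  i = 2 (α = 4): (4−9)(4−2)(4−11)(4−12) = (−5)·2·(−7)·(−8) = −560 ≡ 12, so v_2 = 12^{−1} = 12 (mod 13).
  i = 3 (α = 2): (2−9)(2−4)(2−11)(2−12) = (−7)·(−2)·(−9)·(−10) = 1260 ≡ 12, so v_3 = 12^{−1} = 12 (mod 13).
  i = 4 (α = 11): (11−9)(11−4)(11−2)(11−12) = 2·7·9·(−1) = −126 ≡ 4, so v_4 = 4^{−1} = 10 (mod 13).
  i = 5 (α = 12): (12−9)(12−4)(12−2)(12−11) = 3·8·10·1 = 240 ≡ 6, so v_5 = 6^{−1} = 11 (mod 13).
  v = [7, 12, 12, 10, 11].
Step 2: syndromes of r = [12, 11, 8, 7, 10] (all sums mod 13).
  S_0 = Σ v_i r_i = 7·12 + 12·11 + 12·8 + 10·7 + 11·10 = 492 ≡ 11.
  S_1 = Σ v_i α_i r_i = 7·9·12 + 12·4·11 + 12·2·8 + 10·11·7 + 11·12·10 = 3566 ≡ 4.
  α_i^2 mod 13 = [3, 3, 4, 4, 1].
  S_2 = Σ v_i α_i^2 r_i = 7·3·12 + 12·3·11 + 12·4·8 + 10·4·7 + 11·1·10 = 1422 ≡ 5.
  S = (11, 4, 5) ≠ 0, so r is not a codeword (an error is present).
Step 3: locate the error. For a single error e at position i, S_ℓ = v_i·e·α_i^ℓ, so α_err = S_1/S_0.
  S_0^{−1} = 11^{−1} = 6 (mod 13), so α_err = 4·6 = 24 ≡ 11 = α_4. Error position i = 4.
  Consistency check: S_2/S_1 = 5·10 = 50 ≡ 11 = α_err ✓ (single-error assumption holds).
Step 4: error magnitude e = S_0/v_4 = S_0·∏_{j≠4}(α_4 − α_j) = 11·4 = 44 ≡ 5 (mod 13).
Step 5: correct position 4: c_4 = r_4 − e = 7 − 5 ≡ 2 (mod 13). Hence c = [12, 11, 8, 2, 10].
  Check: interpolating c through the α_i gives m(x) = 5 + 8·x (degree < 2) with m(α_i) = c_i for every i, so c is indeed a codeword.


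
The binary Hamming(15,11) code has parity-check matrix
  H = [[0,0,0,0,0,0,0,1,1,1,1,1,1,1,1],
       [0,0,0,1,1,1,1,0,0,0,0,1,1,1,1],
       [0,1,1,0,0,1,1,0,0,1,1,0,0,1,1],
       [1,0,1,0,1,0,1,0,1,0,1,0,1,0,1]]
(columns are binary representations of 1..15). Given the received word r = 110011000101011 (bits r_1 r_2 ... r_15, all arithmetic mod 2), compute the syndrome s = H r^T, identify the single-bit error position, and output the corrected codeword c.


s = (0, 1, 1, 1)^T, error position = 7, corrected codeword c = 110011100101011

Compute s = H r^T mod 2 one row at a time:
  s_1 = 0 + 0 + 1 + 0 + 1 + 0 + 1 + 1 = 4 ≡ 0 (mod 2).
  s_2 = 0 + 1 + 1 + 0 + 1 + 0 + 1 + 1 = 5 ≡ 1 (mod 2).
  s_3 = 1 + 0 + 1 + 0 + 1 + 0 + 1 + 1 = 5 ≡ 1 (mod 2).
  s_4 = 1 + 0 + 1 + 0 + 0 + 0 + 0 + 1 = 3 ≡ 1 (mod 2).
s = (0, 1, 1, 1)^T — this equals column 7 of H (binary 0111), so error is at position 7.
Correct: flip bit 7 of r = 110011000101011 to get c = 110011100101011.


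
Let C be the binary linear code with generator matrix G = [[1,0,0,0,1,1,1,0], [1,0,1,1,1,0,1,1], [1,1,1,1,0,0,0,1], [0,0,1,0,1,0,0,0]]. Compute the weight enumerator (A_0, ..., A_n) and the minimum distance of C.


Weight distribution: A_0 = 1, A_2 = 1, A_3 = 3, A_4 = 5, A_5 = 4, A_6 = 1, A_7 = 1. Minimum distance d = 2.

Enumerate all 2^4 = 16 messages m ∈ F_2^4.
For each, compute codeword c = mG in F_2^8, then tally its weight.
  m = 0000 → c = 00000000, weight = 0.
  m = 1000 → c = 10001110, weight = 4.
  m = 0100 → c = 10111011, weight = 6.
  m = 1100 → c = 00110101, weight = 4.
  m = 0010 → c = 11110001, weight = 5.
  m = 1010 → c = 01111111, weight = 7.
  m = 0110 → c = 01001010, weight = 3.
  m = 1110 → c = 11000100, weight = 3.
  m = 0001 → c = 00101000, weight = 2.
  m = 1001 → c = 10100110, weight = 4.
  m = 0101 → c = 10010011, weight = 4.
  m = 1101 → c = 00011101, weight = 4.
  m = 0011 → c = 11011001, weight = 5.
  m = 1011 → c = 01010111, weight = 5.
  m = 0111 → c = 01100010, weight = 3.
  m = 1111 → c = 11101100, weight = 5.
Tally weights:
  weight 0: 1 codewords.
  weight 2: 1 codewords.
  weight 3: 3 codewords.
  weight 4: 5 codewords.
  weight 5: 4 codewords.
  weight 6: 1 codewords.
  weight 7: 1 codewords.
Minimum distance d = smallest w > 0 with A_w > 0 = 2.
Sanity: Σ A_w = 16 = 2^4 = 16 ✓.


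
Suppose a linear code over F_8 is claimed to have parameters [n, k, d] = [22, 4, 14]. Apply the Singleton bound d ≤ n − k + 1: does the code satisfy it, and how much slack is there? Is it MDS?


Singleton RHS = n − k + 1 = 19, slack = 5, bound satisfied, not MDS.

Singleton bound: d ≤ n − k + 1.
Here n = 22, k = 4, so n − k + 1 = 19.
Given d = 14, check d ≤ 19: YES.
Slack = (n − k + 1) − d = 5.
The code is NOT MDS (slack = 5 > 0).
Description: the claimed parameters are [22, 4, 14]_8; such a code would be non-MDS.
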